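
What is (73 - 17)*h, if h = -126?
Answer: -7056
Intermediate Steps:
(73 - 17)*h = (73 - 17)*(-126) = 56*(-126) = -7056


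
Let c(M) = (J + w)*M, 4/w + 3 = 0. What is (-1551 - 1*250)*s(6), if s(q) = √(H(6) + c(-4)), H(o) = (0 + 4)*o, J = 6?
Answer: -7204*√3/3 ≈ -4159.2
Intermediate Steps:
H(o) = 4*o
w = -4/3 (w = 4/(-3 + 0) = 4/(-3) = 4*(-⅓) = -4/3 ≈ -1.3333)
c(M) = 14*M/3 (c(M) = (6 - 4/3)*M = 14*M/3)
s(q) = 4*√3/3 (s(q) = √(4*6 + (14/3)*(-4)) = √(24 - 56/3) = √(16/3) = 4*√3/3)
(-1551 - 1*250)*s(6) = (-1551 - 1*250)*(4*√3/3) = (-1551 - 250)*(4*√3/3) = -7204*√3/3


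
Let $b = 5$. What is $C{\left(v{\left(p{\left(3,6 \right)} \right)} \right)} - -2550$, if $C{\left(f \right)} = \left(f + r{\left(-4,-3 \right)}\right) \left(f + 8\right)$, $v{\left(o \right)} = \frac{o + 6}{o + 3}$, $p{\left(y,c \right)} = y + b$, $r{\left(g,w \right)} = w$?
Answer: $\frac{306612}{121} \approx 2534.0$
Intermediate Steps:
$p{\left(y,c \right)} = 5 + y$ ($p{\left(y,c \right)} = y + 5 = 5 + y$)
$v{\left(o \right)} = \frac{6 + o}{3 + o}$
$C{\left(f \right)} = \left(-3 + f\right) \left(8 + f\right)$ ($C{\left(f \right)} = \left(f - 3\right) \left(f + 8\right) = \left(-3 + f\right) \left(8 + f\right)$)
$C{\left(v{\left(p{\left(3,6 \right)} \right)} \right)} - -2550 = \left(-24 + \left(\frac{6 + \left(5 + 3\right)}{3 + \left(5 + 3\right)}\right)^{2} + 5 \frac{6 + \left(5 + 3\right)}{3 + \left(5 + 3\right)}\right) - -2550 = \left(-24 + \left(\frac{6 + 8}{3 + 8}\right)^{2} + 5 \frac{6 + 8}{3 + 8}\right) + 2550 = \left(-24 + \left(\frac{1}{11} \cdot 14\right)^{2} + 5 \cdot \frac{1}{11} \cdot 14\right) + 2550 = \left(-24 + \left(\frac{14}{11}\right)^{2} + 5 \cdot \frac{14}{11}\right) + 2550 = \left(-24 + \frac{196}{121} + \frac{70}{11}\right) + 2550 = - \frac{1938}{121} + 2550 = \frac{306612}{121}$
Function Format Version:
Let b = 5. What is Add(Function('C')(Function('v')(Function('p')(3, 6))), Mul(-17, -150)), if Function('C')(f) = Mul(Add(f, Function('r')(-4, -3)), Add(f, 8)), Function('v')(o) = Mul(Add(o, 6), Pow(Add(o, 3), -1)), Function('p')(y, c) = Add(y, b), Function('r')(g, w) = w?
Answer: Rational(306612, 121) ≈ 2534.0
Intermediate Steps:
Function('p')(y, c) = Add(5, y) (Function('p')(y, c) = Add(y, 5) = Add(5, y))
Function('v')(o) = Mul(Pow(Add(3, o), -1), Add(6, o)) (Function('v')(o) = Mul(Add(6, o), Pow(Add(3, o), -1)) = Mul(Pow(Add(3, o), -1), Add(6, o)))
Function('C')(f) = Mul(Add(-3, f), Add(8, f)) (Function('C')(f) = Mul(Add(f, -3), Add(f, 8)) = Mul(Add(-3, f), Add(8, f)))
Add(Function('C')(Function('v')(Function('p')(3, 6))), Mul(-17, -150)) = Add(Add(-24, Pow(Mul(Pow(Add(3, Add(5, 3)), -1), Add(6, Add(5, 3))), 2), Mul(5, Mul(Pow(Add(3, Add(5, 3)), -1), Add(6, Add(5, 3))))), Mul(-17, -150)) = Add(Add(-24, Pow(Mul(Pow(Add(3, 8), -1), Add(6, 8)), 2), Mul(5, Mul(Pow(Add(3, 8), -1), Add(6, 8)))), 2550) = Add(Add(-24, Pow(Mul(Pow(11, -1), 14), 2), Mul(5, Mul(Pow(11, -1), 14))), 2550) = Add(Add(-24, Pow(Mul(Rational(1, 11), 14), 2), Mul(5, Mul(Rational(1, 11), 14))), 2550) = Add(Add(-24, Pow(Rational(14, 11), 2), Mul(5, Rational(14, 11))), 2550) = Add(Add(-24, Rational(196, 121), Rational(70, 11)), 2550) = Add(Rational(-1938, 121), 2550) = Rational(306612, 121)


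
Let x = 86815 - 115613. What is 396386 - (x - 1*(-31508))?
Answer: 393676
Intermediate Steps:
x = -28798
396386 - (x - 1*(-31508)) = 396386 - (-28798 - 1*(-31508)) = 396386 - (-28798 + 31508) = 396386 - 1*2710 = 396386 - 2710 = 393676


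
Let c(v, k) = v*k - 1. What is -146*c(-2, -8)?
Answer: -2190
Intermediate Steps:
c(v, k) = -1 + k*v (c(v, k) = k*v - 1 = -1 + k*v)
-146*c(-2, -8) = -146*(-1 - 8*(-2)) = -146*(-1 + 16) = -146*15 = -2190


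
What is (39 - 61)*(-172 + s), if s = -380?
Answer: 12144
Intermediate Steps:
(39 - 61)*(-172 + s) = (39 - 61)*(-172 - 380) = -22*(-552) = 12144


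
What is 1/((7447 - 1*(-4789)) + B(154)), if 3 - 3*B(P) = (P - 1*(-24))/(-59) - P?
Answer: 59/725071 ≈ 8.1371e-5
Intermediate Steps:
B(P) = 67/59 + 20*P/59 (B(P) = 1 - ((P - 1*(-24))/(-59) - P)/3 = 1 - ((P + 24)*(-1/59) - P)/3 = 1 - ((24 + P)*(-1/59) - P)/3 = 1 - ((-24/59 - P/59) - P)/3 = 1 - (-24/59 - 60*P/59)/3 = 1 + (8/59 + 20*P/59) = 67/59 + 20*P/59)
1/((7447 - 1*(-4789)) + B(154)) = 1/((7447 - 1*(-4789)) + (67/59 + (20/59)*154)) = 1/((7447 + 4789) + (67/59 + 3080/59)) = 1/(12236 + 3147/59) = 1/(725071/59) = 59/725071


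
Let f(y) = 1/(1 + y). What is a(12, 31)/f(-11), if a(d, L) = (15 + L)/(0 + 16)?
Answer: -115/4 ≈ -28.750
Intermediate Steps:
a(d, L) = 15/16 + L/16 (a(d, L) = (15 + L)/16 = (15 + L)*(1/16) = 15/16 + L/16)
a(12, 31)/f(-11) = (15/16 + (1/16)*31)/(1/(1 - 11)) = (15/16 + 31/16)/(1/(-10)) = 23/(8*(-⅒)) = (23/8)*(-10) = -115/4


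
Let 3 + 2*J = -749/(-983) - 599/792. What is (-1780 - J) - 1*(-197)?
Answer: -2462513759/1557072 ≈ -1581.5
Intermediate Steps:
J = -2331217/1557072 (J = -3/2 + (-749/(-983) - 599/792)/2 = -3/2 + (-749*(-1/983) - 599*1/792)/2 = -3/2 + (749/983 - 599/792)/2 = -3/2 + (½)*(4391/778536) = -3/2 + 4391/1557072 = -2331217/1557072 ≈ -1.4972)
(-1780 - J) - 1*(-197) = (-1780 - 1*(-2331217/1557072)) - 1*(-197) = (-1780 + 2331217/1557072) + 197 = -2769256943/1557072 + 197 = -2462513759/1557072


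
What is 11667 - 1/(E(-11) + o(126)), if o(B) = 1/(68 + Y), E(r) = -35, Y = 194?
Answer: 106974985/9169 ≈ 11667.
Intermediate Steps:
o(B) = 1/262 (o(B) = 1/(68 + 194) = 1/262)
11667 - 1/(E(-11) + o(126)) = 11667 - 1/(-35 + 1/262) = 11667 - 1/(-9169/262) = 11667 - 1*(-262/9169) = 11667 + 262/9169 = 106974985/9169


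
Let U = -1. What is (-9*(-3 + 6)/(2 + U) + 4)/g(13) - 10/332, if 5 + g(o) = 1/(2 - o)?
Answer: 20859/4648 ≈ 4.4877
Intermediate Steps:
g(o) = -5 + 1/(2 - o)
(-9*(-3 + 6)/(2 + U) + 4)/g(13) - 10/332 = (-9*(-3 + 6)/(2 - 1) + 4)/(((9 - 5*13)/(-2 + 13))) - 10/332 = (-9*3/1 + 4)/(((9 - 65)/11)) - 10*1/332 = (-9*3 + 4)/(((1/11)*(-56))) - 5/166 = (-9*3 + 4)/(-56/11) - 5/166 = (-27 + 4)*(-11/56) - 5/166 = -23*(-11/56) - 5/166 = 253/56 - 5/166 = 20859/4648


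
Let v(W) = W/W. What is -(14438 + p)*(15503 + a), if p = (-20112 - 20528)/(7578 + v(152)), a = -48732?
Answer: 3634752902298/7579 ≈ 4.7958e+8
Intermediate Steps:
v(W) = 1
p = -40640/7579 (p = (-20112 - 20528)/(7578 + 1) = -40640/7579 ≈ -5.3622)
-(14438 + p)*(15503 + a) = -(14438 - 40640/7579)*(15503 - 48732) = -109384962*(-33229)/7579 = -1*(-3634752902298/7579) = 3634752902298/7579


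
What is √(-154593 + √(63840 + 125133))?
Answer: 3*√(-17177 + √2333) ≈ 392.63*I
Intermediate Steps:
√(-154593 + √(63840 + 125133)) = √(-154593 + √188973) = √(-154593 + 9*√2333)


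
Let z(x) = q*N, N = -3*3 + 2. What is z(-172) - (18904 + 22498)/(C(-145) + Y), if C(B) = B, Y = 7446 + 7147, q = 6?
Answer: -324109/7224 ≈ -44.866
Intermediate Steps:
N = -7 (N = -9 + 2 = -7)
z(x) = -42 (z(x) = 6*(-7) = -42)
Y = 14593
z(-172) - (18904 + 22498)/(C(-145) + Y) = -42 - (18904 + 22498)/(-145 + 14593) = -42 - 41402/14448 = -42 - 1*20701/7224 = -42 - 20701/7224 = -324109/7224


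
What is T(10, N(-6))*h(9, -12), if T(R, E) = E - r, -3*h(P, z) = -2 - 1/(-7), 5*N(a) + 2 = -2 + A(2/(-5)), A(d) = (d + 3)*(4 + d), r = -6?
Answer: 11492/2625 ≈ 4.3779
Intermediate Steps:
A(d) = (3 + d)*(4 + d)
N(a) = 134/125 (N(a) = -⅖ + (-2 + (12 + (2/(-5))² + 7*(2/(-5))))/5 = -⅖ + (-2 + (12 + (2*(-⅕))² + 7*(2*(-⅕))))/5 = -⅖ + (-2 + (12 + (-⅖)² + 7*(-⅖)))/5 = -⅖ + (-2 + (12 + 4/25 - 14/5))/5 = -⅖ + (-2 + 234/25)/5 = -⅖ + (⅕)*(184/25) = -⅖ + 184/125 = 134/125)
h(P, z) = 13/21 (h(P, z) = -(-2 - 1/(-7))/3 = -(-2 - 1*(-⅐))/3 = -(-2 + ⅐)/3 = -⅓*(-13/7) = 13/21)
T(R, E) = 6 + E (T(R, E) = E - 1*(-6) = E + 6 = 6 + E)
T(10, N(-6))*h(9, -12) = (6 + 134/125)*(13/21) = (884/125)*(13/21) = 11492/2625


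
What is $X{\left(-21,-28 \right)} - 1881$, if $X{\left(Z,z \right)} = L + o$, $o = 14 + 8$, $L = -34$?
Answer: $-1893$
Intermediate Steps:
$o = 22$
$X{\left(Z,z \right)} = -12$ ($X{\left(Z,z \right)} = -34 + 22 = -12$)
$X{\left(-21,-28 \right)} - 1881 = -12 - 1881 = -1893$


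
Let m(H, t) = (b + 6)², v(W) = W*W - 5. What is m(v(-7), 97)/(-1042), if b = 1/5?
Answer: -961/26050 ≈ -0.036891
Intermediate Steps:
b = ⅕ ≈ 0.20000
v(W) = -5 + W² (v(W) = W² - 5 = -5 + W²)
m(H, t) = 961/25 (m(H, t) = (⅕ + 6)² = (31/5)² = 961/25)
m(v(-7), 97)/(-1042) = (961/25)/(-1042) = (961/25)*(-1/1042) = -961/26050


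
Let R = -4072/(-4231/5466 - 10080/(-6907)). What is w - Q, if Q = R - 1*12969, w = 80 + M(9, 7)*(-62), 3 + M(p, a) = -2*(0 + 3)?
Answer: 505797204805/25873763 ≈ 19549.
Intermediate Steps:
M(p, a) = -9 (M(p, a) = -3 - 2*(0 + 3) = -3 - 2*3 = -3 - 6 = -9)
w = 638 (w = 80 - 9*(-62) = 80 + 558 = 638)
R = -153732911664/25873763 (R = -4072/(-4231*1/5466 - 10080*(-1/6907)) = -4072/(-4231/5466 + 10080/6907) = -4072/25873763/37753662 = -4072*37753662/25873763 = -153732911664/25873763 ≈ -5941.7)
Q = -489289744011/25873763 (Q = -153732911664/25873763 - 1*12969 = -153732911664/25873763 - 12969 = -489289744011/25873763 ≈ -18911.)
w - Q = 638 - 1*(-489289744011/25873763) = 638 + 489289744011/25873763 = 505797204805/25873763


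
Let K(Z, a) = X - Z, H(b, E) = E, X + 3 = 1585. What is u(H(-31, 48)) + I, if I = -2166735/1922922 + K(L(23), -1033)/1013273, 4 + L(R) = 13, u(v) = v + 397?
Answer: 288288510210607/649481647902 ≈ 443.88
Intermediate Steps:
X = 1582 (X = -3 + 1585 = 1582)
u(v) = 397 + v
L(R) = 9 (L(R) = -4 + 13 = 9)
K(Z, a) = 1582 - Z
I = -730823105783/649481647902 (I = -2166735/1922922 + (1582 - 1*9)/1013273 = -2166735*1/1922922 + (1582 - 9)*(1/1013273) = -722245/640974 + 1573*(1/1013273) = -722245/640974 + 1573/1013273 = -730823105783/649481647902 ≈ -1.1252)
u(H(-31, 48)) + I = (397 + 48) - 730823105783/649481647902 = 445 - 730823105783/649481647902 = 288288510210607/649481647902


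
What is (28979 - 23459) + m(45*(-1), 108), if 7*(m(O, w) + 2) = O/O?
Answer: 38627/7 ≈ 5518.1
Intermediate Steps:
m(O, w) = -13/7 (m(O, w) = -2 + (O/O)/7 = -2 + (1/7)*1 = -2 + 1/7 = -13/7)
(28979 - 23459) + m(45*(-1), 108) = (28979 - 23459) - 13/7 = 5520 - 13/7 = 38627/7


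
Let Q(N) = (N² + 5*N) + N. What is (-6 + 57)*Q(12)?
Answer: 11016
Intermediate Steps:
Q(N) = N² + 6*N
(-6 + 57)*Q(12) = (-6 + 57)*(12*(6 + 12)) = 51*(12*18) = 51*216 = 11016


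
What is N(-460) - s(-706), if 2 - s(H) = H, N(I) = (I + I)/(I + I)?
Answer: -707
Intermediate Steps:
N(I) = 1 (N(I) = (2*I)/((2*I)) = (2*I)*(1/(2*I)) = 1)
s(H) = 2 - H
N(-460) - s(-706) = 1 - (2 - 1*(-706)) = 1 - (2 + 706) = 1 - 1*708 = 1 - 708 = -707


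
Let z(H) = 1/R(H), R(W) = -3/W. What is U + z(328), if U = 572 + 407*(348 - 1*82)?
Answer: 326174/3 ≈ 1.0872e+5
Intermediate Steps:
z(H) = -H/3 (z(H) = 1/(-3/H) = -H/3)
U = 108834 (U = 572 + 407*(348 - 82) = 572 + 407*266 = 572 + 108262 = 108834)
U + z(328) = 108834 - 1/3*328 = 108834 - 328/3 = 326174/3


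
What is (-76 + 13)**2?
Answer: 3969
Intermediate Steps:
(-76 + 13)**2 = (-63)**2 = 3969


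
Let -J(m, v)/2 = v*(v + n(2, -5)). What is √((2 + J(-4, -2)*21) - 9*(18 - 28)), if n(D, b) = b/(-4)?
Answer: √29 ≈ 5.3852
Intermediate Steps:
n(D, b) = -b/4 (n(D, b) = b*(-¼) = -b/4)
J(m, v) = -2*v*(5/4 + v) (J(m, v) = -2*v*(v - ¼*(-5)) = -2*v*(v + 5/4) = -2*v*(5/4 + v))
√((2 + J(-4, -2)*21) - 9*(18 - 28)) = √((2 - ½*(-2)*(5 + 4*(-2))*21) - 9*(18 - 28)) = √((2 - ½*(-2)*(5 - 8)*21) - 9*(-10)) = √((2 - ½*(-2)*(-3)*21) + 90) = √((2 - 3*21) + 90) = √((2 - 63) + 90) = √(-61 + 90) = √29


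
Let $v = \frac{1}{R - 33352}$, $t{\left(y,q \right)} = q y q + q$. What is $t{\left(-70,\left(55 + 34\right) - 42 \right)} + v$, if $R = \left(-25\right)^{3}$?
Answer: $- \frac{7571011592}{48977} \approx -1.5458 \cdot 10^{5}$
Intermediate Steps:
$R = -15625$
$t{\left(y,q \right)} = q + y q^{2}$ ($t{\left(y,q \right)} = y q^{2} + q = q + y q^{2}$)
$v = - \frac{1}{48977}$ ($v = \frac{1}{-15625 - 33352} = \frac{1}{-48977} = - \frac{1}{48977} \approx -2.0418 \cdot 10^{-5}$)
$t{\left(-70,\left(55 + 34\right) - 42 \right)} + v = \left(\left(55 + 34\right) - 42\right) \left(1 + \left(\left(55 + 34\right) - 42\right) \left(-70\right)\right) - \frac{1}{48977} = \left(89 - 42\right) \left(1 + \left(89 - 42\right) \left(-70\right)\right) - \frac{1}{48977} = 47 \left(1 + 47 \left(-70\right)\right) - \frac{1}{48977} = 47 \left(1 - 3290\right) - \frac{1}{48977} = 47 \left(-3289\right) - \frac{1}{48977} = -154583 - \frac{1}{48977} = - \frac{7571011592}{48977}$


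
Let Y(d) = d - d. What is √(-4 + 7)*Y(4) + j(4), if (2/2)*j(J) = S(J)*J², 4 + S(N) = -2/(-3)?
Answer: -160/3 ≈ -53.333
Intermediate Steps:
S(N) = -10/3 (S(N) = -4 - 2/(-3) = -4 - 2*(-⅓) = -4 + ⅔ = -10/3)
Y(d) = 0
j(J) = -10*J²/3
√(-4 + 7)*Y(4) + j(4) = √(-4 + 7)*0 - 10/3*4² = √3*0 - 10/3*16 = 0 - 160/3 = -160/3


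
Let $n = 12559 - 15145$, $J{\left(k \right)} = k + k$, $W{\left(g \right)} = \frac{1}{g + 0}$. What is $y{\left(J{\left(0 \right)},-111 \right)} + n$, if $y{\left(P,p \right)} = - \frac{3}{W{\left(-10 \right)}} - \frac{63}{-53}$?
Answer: $- \frac{135405}{53} \approx -2554.8$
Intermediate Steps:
$W{\left(g \right)} = \frac{1}{g}$
$J{\left(k \right)} = 2 k$
$y{\left(P,p \right)} = \frac{1653}{53}$ ($y{\left(P,p \right)} = - \frac{3}{\frac{1}{-10}} - \frac{63}{-53} = - \frac{3}{- \frac{1}{10}} - - \frac{63}{53} = \left(-3\right) \left(-10\right) + \frac{63}{53} = 30 + \frac{63}{53} = \frac{1653}{53}$)
$n = -2586$
$y{\left(J{\left(0 \right)},-111 \right)} + n = \frac{1653}{53} - 2586 = - \frac{135405}{53}$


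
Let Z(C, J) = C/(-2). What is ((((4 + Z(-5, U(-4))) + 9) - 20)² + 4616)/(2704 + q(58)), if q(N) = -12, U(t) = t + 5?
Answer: 18545/10768 ≈ 1.7222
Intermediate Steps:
U(t) = 5 + t
Z(C, J) = -C/2 (Z(C, J) = C*(-½) = -C/2)
((((4 + Z(-5, U(-4))) + 9) - 20)² + 4616)/(2704 + q(58)) = ((((4 - ½*(-5)) + 9) - 20)² + 4616)/(2704 - 12) = ((((4 + 5/2) + 9) - 20)² + 4616)/2692 = (((13/2 + 9) - 20)² + 4616)*(1/2692) = ((31/2 - 20)² + 4616)*(1/2692) = ((-9/2)² + 4616)*(1/2692) = (81/4 + 4616)*(1/2692) = (18545/4)*(1/2692) = 18545/10768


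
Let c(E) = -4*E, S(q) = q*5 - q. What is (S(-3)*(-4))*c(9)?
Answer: -1728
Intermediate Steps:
S(q) = 4*q (S(q) = 5*q - q = 4*q)
(S(-3)*(-4))*c(9) = ((4*(-3))*(-4))*(-4*9) = -12*(-4)*(-36) = 48*(-36) = -1728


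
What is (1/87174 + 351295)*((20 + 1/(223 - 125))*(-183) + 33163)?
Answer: 88536777087647741/8543052 ≈ 1.0364e+10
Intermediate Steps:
(1/87174 + 351295)*((20 + 1/(223 - 125))*(-183) + 33163) = (1/87174 + 351295)*((20 + 1/98)*(-183) + 33163) = 30623790331*((20 + 1/98)*(-183) + 33163)/87174 = 30623790331*((1961/98)*(-183) + 33163)/87174 = 30623790331*(-358863/98 + 33163)/87174 = (30623790331/87174)*(2891111/98) = 88536777087647741/8543052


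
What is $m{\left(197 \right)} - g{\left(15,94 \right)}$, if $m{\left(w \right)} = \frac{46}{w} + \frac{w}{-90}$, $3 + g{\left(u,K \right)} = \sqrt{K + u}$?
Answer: $\frac{18521}{17730} - \sqrt{109} \approx -9.3957$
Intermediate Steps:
$g{\left(u,K \right)} = -3 + \sqrt{K + u}$
$m{\left(w \right)} = \frac{46}{w} - \frac{w}{90}$ ($m{\left(w \right)} = \frac{46}{w} + w \left(- \frac{1}{90}\right) = \frac{46}{w} - \frac{w}{90}$)
$m{\left(197 \right)} - g{\left(15,94 \right)} = \left(\frac{46}{197} - \frac{197}{90}\right) - \left(-3 + \sqrt{94 + 15}\right) = \left(46 \cdot \frac{1}{197} - \frac{197}{90}\right) - \left(-3 + \sqrt{109}\right) = \left(\frac{46}{197} - \frac{197}{90}\right) + \left(3 - \sqrt{109}\right) = - \frac{34669}{17730} + \left(3 - \sqrt{109}\right) = \frac{18521}{17730} - \sqrt{109}$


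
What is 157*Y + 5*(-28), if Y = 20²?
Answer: 62660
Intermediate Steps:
Y = 400
157*Y + 5*(-28) = 157*400 + 5*(-28) = 62800 - 140 = 62660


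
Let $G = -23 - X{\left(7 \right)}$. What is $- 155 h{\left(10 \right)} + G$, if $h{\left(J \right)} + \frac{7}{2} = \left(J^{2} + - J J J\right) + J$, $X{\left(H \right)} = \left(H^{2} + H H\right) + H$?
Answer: $\frac{276729}{2} \approx 1.3836 \cdot 10^{5}$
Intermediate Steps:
$X{\left(H \right)} = H + 2 H^{2}$ ($X{\left(H \right)} = \left(H^{2} + H^{2}\right) + H = 2 H^{2} + H = H + 2 H^{2}$)
$G = -128$ ($G = -23 - 7 \left(1 + 2 \cdot 7\right) = -23 - 7 \left(1 + 14\right) = -23 - 7 \cdot 15 = -23 - 105 = -128$)
$h{\left(J \right)} = - \frac{7}{2} + J + J^{2} - J^{3}$ ($h{\left(J \right)} = - \frac{7}{2} + \left(\left(J^{2} + - J J J\right) + J\right) = - \frac{7}{2} + \left(\left(J^{2} + - J^{2} J\right) + J\right) = - \frac{7}{2} - \left(J^{3} - J - J^{2}\right) = - \frac{7}{2} + \left(J + J^{2} - J^{3}\right) = - \frac{7}{2} + J + J^{2} - J^{3}$)
$- 155 h{\left(10 \right)} + G = - 155 \left(- \frac{7}{2} + 10 + 10^{2} - 10^{3}\right) - 128 = - 155 \left(- \frac{7}{2} + 10 + 100 - 1000\right) - 128 = \left(-155\right) \left(- \frac{1787}{2}\right) - 128 = \frac{276985}{2} - 128 = \frac{276729}{2}$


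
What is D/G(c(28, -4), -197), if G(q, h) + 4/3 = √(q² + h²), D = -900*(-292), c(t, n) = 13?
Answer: 1576800/175393 + 1182600*√38978/175393 ≈ 1340.2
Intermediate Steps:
D = 262800
G(q, h) = -4/3 + √(h² + q²) (G(q, h) = -4/3 + √(q² + h²) = -4/3 + √(h² + q²))
D/G(c(28, -4), -197) = 262800/(-4/3 + √((-197)² + 13²)) = 262800/(-4/3 + √(38809 + 169)) = 262800/(-4/3 + √38978)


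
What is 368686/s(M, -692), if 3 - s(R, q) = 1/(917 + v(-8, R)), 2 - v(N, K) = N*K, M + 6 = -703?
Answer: 876182279/7130 ≈ 1.2289e+5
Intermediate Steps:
M = -709 (M = -6 - 703 = -709)
v(N, K) = 2 - K*N (v(N, K) = 2 - N*K = 2 - K*N)
s(R, q) = 3 - 1/(919 + 8*R) (s(R, q) = 3 - 1/(917 + (2 - 1*R*(-8))) = 3 - 1/(917 + (2 + 8*R)) = 3 - 1/(919 + 8*R))
368686/s(M, -692) = 368686/((4*(689 + 6*(-709))/(919 + 8*(-709)))) = 368686/((4*(689 - 4254)/(919 - 5672))) = 368686/((4*(-3565)/(-4753))) = 368686/((4*(-1/4753)*(-3565))) = 368686/(14260/4753) = 368686*(4753/14260) = 876182279/7130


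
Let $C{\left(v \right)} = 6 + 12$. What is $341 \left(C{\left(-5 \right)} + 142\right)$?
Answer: $54560$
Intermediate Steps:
$C{\left(v \right)} = 18$
$341 \left(C{\left(-5 \right)} + 142\right) = 341 \left(18 + 142\right) = 341 \cdot 160 = 54560$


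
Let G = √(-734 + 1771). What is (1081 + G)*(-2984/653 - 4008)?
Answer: -2832444848/653 - 2620208*√1037/653 ≈ -4.4668e+6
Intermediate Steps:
G = √1037 ≈ 32.203
(1081 + G)*(-2984/653 - 4008) = (1081 + √1037)*(-2984/653 - 4008) = (1081 + √1037)*(-2620208/653) = -2832444848/653 - 2620208*√1037/653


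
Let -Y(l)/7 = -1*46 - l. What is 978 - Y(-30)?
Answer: 866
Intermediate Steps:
Y(l) = 322 + 7*l (Y(l) = -7*(-1*46 - l) = -7*(-46 - l) = 322 + 7*l)
978 - Y(-30) = 978 - (322 + 7*(-30)) = 978 - (322 - 210) = 978 - 1*112 = 978 - 112 = 866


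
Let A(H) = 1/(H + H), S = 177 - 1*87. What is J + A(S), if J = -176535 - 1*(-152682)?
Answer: -4293539/180 ≈ -23853.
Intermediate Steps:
S = 90 (S = 177 - 87 = 90)
J = -23853 (J = -176535 + 152682 = -23853)
A(H) = 1/(2*H)
J + A(S) = -23853 + (½)/90 = -23853 + (½)*(1/90) = -23853 + 1/180 = -4293539/180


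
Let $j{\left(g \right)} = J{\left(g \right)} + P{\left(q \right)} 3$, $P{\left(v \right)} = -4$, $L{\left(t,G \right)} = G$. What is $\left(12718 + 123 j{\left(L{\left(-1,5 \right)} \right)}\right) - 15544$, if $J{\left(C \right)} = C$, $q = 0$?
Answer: $-3687$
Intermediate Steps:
$j{\left(g \right)} = -12 + g$ ($j{\left(g \right)} = g - 12 = -12 + g$)
$\left(12718 + 123 j{\left(L{\left(-1,5 \right)} \right)}\right) - 15544 = \left(12718 + 123 \left(-12 + 5\right)\right) - 15544 = \left(12718 + 123 \left(-7\right)\right) - 15544 = \left(12718 - 861\right) - 15544 = 11857 - 15544 = -3687$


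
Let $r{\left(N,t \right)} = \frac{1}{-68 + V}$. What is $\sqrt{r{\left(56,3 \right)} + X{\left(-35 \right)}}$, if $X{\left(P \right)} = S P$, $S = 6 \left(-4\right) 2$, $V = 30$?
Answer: $\frac{\sqrt{2425882}}{38} \approx 40.987$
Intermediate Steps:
$S = -48$ ($S = \left(-24\right) 2 = -48$)
$r{\left(N,t \right)} = - \frac{1}{38}$ ($r{\left(N,t \right)} = \frac{1}{-68 + 30} = \frac{1}{-38} = - \frac{1}{38}$)
$X{\left(P \right)} = - 48 P$
$\sqrt{r{\left(56,3 \right)} + X{\left(-35 \right)}} = \sqrt{- \frac{1}{38} - -1680} = \sqrt{- \frac{1}{38} + 1680} = \sqrt{\frac{63839}{38}} = \frac{\sqrt{2425882}}{38}$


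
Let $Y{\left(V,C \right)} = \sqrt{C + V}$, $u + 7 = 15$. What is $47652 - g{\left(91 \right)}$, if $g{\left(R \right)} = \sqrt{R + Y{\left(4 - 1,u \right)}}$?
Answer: $47652 - \sqrt{91 + \sqrt{11}} \approx 47642.0$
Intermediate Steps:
$u = 8$ ($u = -7 + 15 = 8$)
$g{\left(R \right)} = \sqrt{R + \sqrt{11}}$ ($g{\left(R \right)} = \sqrt{R + \sqrt{8 + \left(4 - 1\right)}} = \sqrt{R + \sqrt{8 + 3}} = \sqrt{R + \sqrt{11}}$)
$47652 - g{\left(91 \right)} = 47652 - \sqrt{91 + \sqrt{11}}$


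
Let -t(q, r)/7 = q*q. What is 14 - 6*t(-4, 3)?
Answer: 686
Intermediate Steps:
t(q, r) = -7*q² (t(q, r) = -7*q*q = -7*q²)
14 - 6*t(-4, 3) = 14 - (-42)*(-4)² = 14 - (-42)*16 = 14 - 6*(-112) = 14 + 672 = 686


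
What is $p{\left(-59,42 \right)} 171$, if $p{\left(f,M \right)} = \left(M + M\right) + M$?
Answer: $21546$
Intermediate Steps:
$p{\left(f,M \right)} = 3 M$ ($p{\left(f,M \right)} = 2 M + M = 3 M$)
$p{\left(-59,42 \right)} 171 = 3 \cdot 42 \cdot 171 = 126 \cdot 171 = 21546$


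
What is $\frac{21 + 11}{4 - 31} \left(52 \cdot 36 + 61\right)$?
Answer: $- \frac{61856}{27} \approx -2291.0$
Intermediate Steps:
$\frac{21 + 11}{4 - 31} \left(52 \cdot 36 + 61\right) = \frac{32}{-27} \left(1872 + 61\right) = 32 \left(- \frac{1}{27}\right) 1933 = \left(- \frac{32}{27}\right) 1933 = - \frac{61856}{27}$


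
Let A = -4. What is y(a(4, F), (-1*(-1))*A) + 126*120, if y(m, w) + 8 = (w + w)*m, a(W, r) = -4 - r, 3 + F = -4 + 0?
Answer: 15088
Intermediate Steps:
F = -7 (F = -3 + (-4 + 0) = -3 - 4 = -7)
y(m, w) = -8 + 2*m*w (y(m, w) = -8 + (w + w)*m = -8 + (2*w)*m = -8 + 2*m*w)
y(a(4, F), (-1*(-1))*A) + 126*120 = (-8 + 2*(-4 - 1*(-7))*(-1*(-1)*(-4))) + 126*120 = (-8 + 2*(-4 + 7)*(1*(-4))) + 15120 = (-8 + 2*3*(-4)) + 15120 = (-8 - 24) + 15120 = -32 + 15120 = 15088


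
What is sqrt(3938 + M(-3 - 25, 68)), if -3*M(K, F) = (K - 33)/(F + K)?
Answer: sqrt(14178630)/60 ≈ 62.758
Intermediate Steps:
M(K, F) = -(-33 + K)/(3*(F + K)) (M(K, F) = -(K - 33)/(3*(F + K)) = -(-33 + K)/(3*(F + K)))
sqrt(3938 + M(-3 - 25, 68)) = sqrt(3938 + (11 - (-3 - 25)/3)/(68 + (-3 - 25))) = sqrt(3938 + (11 - 1/3*(-28))/(68 - 28)) = sqrt(3938 + (11 + 28/3)/40) = sqrt(3938 + (1/40)*(61/3)) = sqrt(3938 + 61/120) = sqrt(472621/120) = sqrt(14178630)/60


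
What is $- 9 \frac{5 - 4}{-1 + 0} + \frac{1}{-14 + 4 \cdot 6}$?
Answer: $\frac{91}{10} \approx 9.1$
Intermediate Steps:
$- 9 \frac{5 - 4}{-1 + 0} + \frac{1}{-14 + 4 \cdot 6} = - 9 \cdot 1 \frac{1}{-1} + \frac{1}{-14 + 24} = - 9 \cdot 1 \left(-1\right) + \frac{1}{10} = \left(-9\right) \left(-1\right) + \frac{1}{10} = 9 + \frac{1}{10} = \frac{91}{10}$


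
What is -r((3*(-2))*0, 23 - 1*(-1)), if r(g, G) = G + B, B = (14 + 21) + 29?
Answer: -88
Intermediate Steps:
B = 64 (B = 35 + 29 = 64)
r(g, G) = 64 + G (r(g, G) = G + 64 = 64 + G)
-r((3*(-2))*0, 23 - 1*(-1)) = -(64 + (23 - 1*(-1))) = -(64 + (23 + 1)) = -(64 + 24) = -1*88 = -88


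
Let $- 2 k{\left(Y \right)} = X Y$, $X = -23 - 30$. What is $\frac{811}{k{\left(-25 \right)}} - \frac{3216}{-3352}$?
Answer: $- \frac{146968}{555175} \approx -0.26472$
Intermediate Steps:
$X = -53$
$k{\left(Y \right)} = \frac{53 Y}{2}$ ($k{\left(Y \right)} = - \frac{\left(-53\right) Y}{2} = \frac{53 Y}{2}$)
$\frac{811}{k{\left(-25 \right)}} - \frac{3216}{-3352} = \frac{811}{\frac{53}{2} \left(-25\right)} - \frac{3216}{-3352} = \frac{811}{- \frac{1325}{2}} - - \frac{402}{419} = 811 \left(- \frac{2}{1325}\right) + \frac{402}{419} = - \frac{1622}{1325} + \frac{402}{419} = - \frac{146968}{555175}$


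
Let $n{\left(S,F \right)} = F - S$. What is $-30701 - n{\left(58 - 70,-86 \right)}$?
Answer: $-30627$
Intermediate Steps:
$-30701 - n{\left(58 - 70,-86 \right)} = -30701 - \left(-86 - \left(58 - 70\right)\right) = -30701 - \left(-86 - -12\right) = -30701 - \left(-86 + 12\right) = -30701 - -74 = -30701 + 74 = -30627$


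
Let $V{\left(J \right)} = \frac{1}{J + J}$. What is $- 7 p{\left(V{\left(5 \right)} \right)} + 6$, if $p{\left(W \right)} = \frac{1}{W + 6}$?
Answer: $\frac{296}{61} \approx 4.8525$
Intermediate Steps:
$V{\left(J \right)} = \frac{1}{2 J}$
$p{\left(W \right)} = \frac{1}{6 + W}$
$- 7 p{\left(V{\left(5 \right)} \right)} + 6 = - \frac{7}{6 + \frac{1}{2 \cdot 5}} + 6 = - \frac{7}{6 + \frac{1}{2} \cdot \frac{1}{5}} + 6 = - \frac{7}{6 + \frac{1}{10}} + 6 = - \frac{7}{\frac{61}{10}} + 6 = \left(-7\right) \frac{10}{61} + 6 = - \frac{70}{61} + 6 = \frac{296}{61}$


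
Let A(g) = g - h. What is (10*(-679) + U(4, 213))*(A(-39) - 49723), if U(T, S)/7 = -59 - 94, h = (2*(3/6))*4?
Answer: 391210526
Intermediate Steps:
h = 4 (h = (2*(3*(⅙)))*4 = (2*(½))*4 = 1*4 = 4)
U(T, S) = -1071 (U(T, S) = 7*(-59 - 94) = 7*(-153) = -1071)
A(g) = -4 + g (A(g) = g - 1*4 = g - 4 = -4 + g)
(10*(-679) + U(4, 213))*(A(-39) - 49723) = (10*(-679) - 1071)*((-4 - 39) - 49723) = (-6790 - 1071)*(-43 - 49723) = -7861*(-49766) = 391210526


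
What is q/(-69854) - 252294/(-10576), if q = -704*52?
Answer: 4502727821/184693976 ≈ 24.379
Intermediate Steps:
q = -36608
q/(-69854) - 252294/(-10576) = -36608/(-69854) - 252294/(-10576) = -36608*(-1/69854) - 252294*(-1/10576) = 18304/34927 + 126147/5288 = 4502727821/184693976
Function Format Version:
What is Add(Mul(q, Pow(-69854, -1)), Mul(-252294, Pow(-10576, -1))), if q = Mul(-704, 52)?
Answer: Rational(4502727821, 184693976) ≈ 24.379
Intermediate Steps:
q = -36608
Add(Mul(q, Pow(-69854, -1)), Mul(-252294, Pow(-10576, -1))) = Add(Mul(-36608, Pow(-69854, -1)), Mul(-252294, Pow(-10576, -1))) = Add(Mul(-36608, Rational(-1, 69854)), Mul(-252294, Rational(-1, 10576))) = Add(Rational(18304, 34927), Rational(126147, 5288)) = Rational(4502727821, 184693976)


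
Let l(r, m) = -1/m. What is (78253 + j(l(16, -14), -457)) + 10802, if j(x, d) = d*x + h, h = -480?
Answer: 1239593/14 ≈ 88542.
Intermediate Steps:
j(x, d) = -480 + d*x (j(x, d) = d*x - 480 = -480 + d*x)
(78253 + j(l(16, -14), -457)) + 10802 = (78253 + (-480 - (-457)/(-14))) + 10802 = (78253 + (-480 - (-457)*(-1)/14)) + 10802 = (78253 + (-480 - 457*1/14)) + 10802 = (78253 + (-480 - 457/14)) + 10802 = (78253 - 7177/14) + 10802 = 1088365/14 + 10802 = 1239593/14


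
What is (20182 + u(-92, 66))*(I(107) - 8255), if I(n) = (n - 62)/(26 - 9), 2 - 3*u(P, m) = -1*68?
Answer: -8503818640/51 ≈ -1.6674e+8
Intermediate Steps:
u(P, m) = 70/3 (u(P, m) = 2/3 - (-1)*68/3 = 2/3 - 1/3*(-68) = 2/3 + 68/3 = 70/3)
I(n) = -62/17 + n/17 (I(n) = (-62 + n)/17 = (-62 + n)*(1/17) = -62/17 + n/17)
(20182 + u(-92, 66))*(I(107) - 8255) = (20182 + 70/3)*((-62/17 + (1/17)*107) - 8255) = 60616*((-62/17 + 107/17) - 8255)/3 = 60616*(45/17 - 8255)/3 = (60616/3)*(-140290/17) = -8503818640/51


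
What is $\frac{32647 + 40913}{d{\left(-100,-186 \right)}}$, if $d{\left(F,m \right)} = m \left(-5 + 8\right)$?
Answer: $- \frac{12260}{93} \approx -131.83$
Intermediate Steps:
$d{\left(F,m \right)} = 3 m$ ($d{\left(F,m \right)} = m 3 = 3 m$)
$\frac{32647 + 40913}{d{\left(-100,-186 \right)}} = \frac{32647 + 40913}{3 \left(-186\right)} = \frac{73560}{-558} = 73560 \left(- \frac{1}{558}\right) = - \frac{12260}{93}$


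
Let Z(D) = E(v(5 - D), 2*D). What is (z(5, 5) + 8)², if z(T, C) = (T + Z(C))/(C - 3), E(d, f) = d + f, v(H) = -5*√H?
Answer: 961/4 ≈ 240.25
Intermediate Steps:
Z(D) = -5*√(5 - D) + 2*D
z(T, C) = (T - 5*√(5 - C) + 2*C)/(-3 + C) (z(T, C) = (T + (-5*√(5 - C) + 2*C))/(C - 3) = (T - 5*√(5 - C) + 2*C)/(-3 + C))
(z(5, 5) + 8)² = ((5 - 5*√(5 - 1*5) + 2*5)/(-3 + 5) + 8)² = ((5 - 5*√(5 - 5) + 10)/2 + 8)² = ((5 - 5*√0 + 10)/2 + 8)² = ((5 - 5*0 + 10)/2 + 8)² = ((5 + 0 + 10)/2 + 8)² = ((½)*15 + 8)² = (15/2 + 8)² = (31/2)² = 961/4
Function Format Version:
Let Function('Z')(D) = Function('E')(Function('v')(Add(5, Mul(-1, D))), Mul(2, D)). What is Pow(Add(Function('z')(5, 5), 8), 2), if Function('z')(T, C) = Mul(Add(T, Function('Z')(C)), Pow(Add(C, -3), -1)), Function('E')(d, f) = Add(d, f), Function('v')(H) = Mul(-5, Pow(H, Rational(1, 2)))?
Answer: Rational(961, 4) ≈ 240.25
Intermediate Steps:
Function('Z')(D) = Add(Mul(-5, Pow(Add(5, Mul(-1, D)), Rational(1, 2))), Mul(2, D))
Function('z')(T, C) = Mul(Pow(Add(-3, C), -1), Add(T, Mul(-5, Pow(Add(5, Mul(-1, C)), Rational(1, 2))), Mul(2, C))) (Function('z')(T, C) = Mul(Add(T, Add(Mul(-5, Pow(Add(5, Mul(-1, C)), Rational(1, 2))), Mul(2, C))), Pow(Add(C, -3), -1)) = Mul(Add(T, Mul(-5, Pow(Add(5, Mul(-1, C)), Rational(1, 2))), Mul(2, C)), Pow(Add(-3, C), -1)) = Mul(Pow(Add(-3, C), -1), Add(T, Mul(-5, Pow(Add(5, Mul(-1, C)), Rational(1, 2))), Mul(2, C))))
Pow(Add(Function('z')(5, 5), 8), 2) = Pow(Add(Mul(Pow(Add(-3, 5), -1), Add(5, Mul(-5, Pow(Add(5, Mul(-1, 5)), Rational(1, 2))), Mul(2, 5))), 8), 2) = Pow(Add(Mul(Pow(2, -1), Add(5, Mul(-5, Pow(Add(5, -5), Rational(1, 2))), 10)), 8), 2) = Pow(Add(Mul(Rational(1, 2), Add(5, Mul(-5, Pow(0, Rational(1, 2))), 10)), 8), 2) = Pow(Add(Mul(Rational(1, 2), Add(5, Mul(-5, 0), 10)), 8), 2) = Pow(Add(Mul(Rational(1, 2), Add(5, 0, 10)), 8), 2) = Pow(Add(Mul(Rational(1, 2), 15), 8), 2) = Pow(Add(Rational(15, 2), 8), 2) = Pow(Rational(31, 2), 2) = Rational(961, 4)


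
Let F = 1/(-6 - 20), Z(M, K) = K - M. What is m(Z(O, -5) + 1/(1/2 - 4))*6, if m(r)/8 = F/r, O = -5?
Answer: 84/13 ≈ 6.4615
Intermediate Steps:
F = -1/26 (F = 1/(-26) = -1/26 ≈ -0.038462)
m(r) = -4/(13*r) (m(r) = 8*(-1/(26*r)) = -4/(13*r))
m(Z(O, -5) + 1/(1/2 - 4))*6 = -4/(13*((-5 - 1*(-5)) + 1/(1/2 - 4)))*6 = -4/(13*((-5 + 5) + 1/(½ - 4)))*6 = -4/(13*(0 + 1/(-7/2)))*6 = -4/(13*(0 - 2/7))*6 = -4/(13*(-2/7))*6 = -4/13*(-7/2)*6 = (14/13)*6 = 84/13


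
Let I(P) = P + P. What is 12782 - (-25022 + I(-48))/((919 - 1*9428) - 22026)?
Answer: 390273252/30535 ≈ 12781.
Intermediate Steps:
I(P) = 2*P
12782 - (-25022 + I(-48))/((919 - 1*9428) - 22026) = 12782 - (-25022 + 2*(-48))/((919 - 1*9428) - 22026) = 12782 - (-25022 - 96)/((919 - 9428) - 22026) = 12782 - (-25118)/(-8509 - 22026) = 12782 - (-25118)/(-30535) = 12782 - (-25118)*(-1)/30535 = 12782 - 1*25118/30535 = 12782 - 25118/30535 = 390273252/30535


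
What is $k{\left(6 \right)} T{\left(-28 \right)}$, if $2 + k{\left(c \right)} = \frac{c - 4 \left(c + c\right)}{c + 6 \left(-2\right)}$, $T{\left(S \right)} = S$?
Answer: $-140$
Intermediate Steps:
$k{\left(c \right)} = -2 - \frac{7 c}{-12 + c}$ ($k{\left(c \right)} = -2 + \frac{c - 4 \left(c + c\right)}{c + 6 \left(-2\right)} = -2 + \frac{c - 4 \cdot 2 c}{c - 12} = -2 + \frac{c - 8 c}{-12 + c} = -2 + \frac{\left(-7\right) c}{-12 + c} = -2 - \frac{7 c}{-12 + c}$)
$k{\left(6 \right)} T{\left(-28 \right)} = \frac{3 \left(8 - 18\right)}{-12 + 6} \left(-28\right) = \frac{3 \left(8 - 18\right)}{-6} \left(-28\right) = 3 \left(- \frac{1}{6}\right) \left(-10\right) \left(-28\right) = 5 \left(-28\right) = -140$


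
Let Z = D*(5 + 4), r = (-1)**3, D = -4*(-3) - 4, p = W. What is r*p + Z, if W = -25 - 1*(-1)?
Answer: 96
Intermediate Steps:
W = -24 (W = -25 + 1 = -24)
p = -24
D = 8 (D = 12 - 4 = 8)
r = -1
Z = 72 (Z = 8*(5 + 4) = 8*9 = 72)
r*p + Z = -1*(-24) + 72 = 24 + 72 = 96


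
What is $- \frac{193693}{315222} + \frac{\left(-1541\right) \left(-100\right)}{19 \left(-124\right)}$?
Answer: $- \frac{12258012727}{185665758} \approx -66.022$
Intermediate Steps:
$- \frac{193693}{315222} + \frac{\left(-1541\right) \left(-100\right)}{19 \left(-124\right)} = \left(-193693\right) \frac{1}{315222} + \frac{154100}{-2356} = - \frac{193693}{315222} + 154100 \left(- \frac{1}{2356}\right) = - \frac{193693}{315222} - \frac{38525}{589} = - \frac{12258012727}{185665758}$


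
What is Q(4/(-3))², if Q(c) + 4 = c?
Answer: 256/9 ≈ 28.444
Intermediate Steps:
Q(c) = -4 + c
Q(4/(-3))² = (-4 + 4/(-3))² = (-4 + 4*(-⅓))² = (-4 - 4/3)² = (-16/3)² = 256/9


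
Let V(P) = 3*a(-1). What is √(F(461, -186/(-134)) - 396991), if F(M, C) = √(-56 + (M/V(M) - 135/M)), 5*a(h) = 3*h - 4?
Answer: √(-37206695621151 + 19362*I*√3890735814)/9681 ≈ 0.010226 + 630.07*I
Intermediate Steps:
a(h) = -⅘ + 3*h/5 (a(h) = (3*h - 4)/5 = (-4 + 3*h)/5 = -⅘ + 3*h/5)
V(P) = -21/5 (V(P) = 3*(-⅘ + (⅗)*(-1)) = 3*(-⅘ - ⅗) = 3*(-7/5) = -21/5)
F(M, C) = √(-56 - 135/M - 5*M/21) (F(M, C) = √(-56 + (M/(-21/5) - 135/M)) = √(-56 + (M*(-5/21) - 135/M)) = √(-56 + (-5*M/21 - 135/M)) = √(-56 + (-135/M - 5*M/21)) = √(-56 - 135/M - 5*M/21))
√(F(461, -186/(-134)) - 396991) = √(√(-24696 - 59535/461 - 105*461)/21 - 396991) = √(√(-24696 - 59535*1/461 - 48405)/21 - 396991) = √(√(-24696 - 59535/461 - 48405)/21 - 396991) = √(√(-33759096/461)/21 - 396991) = √((2*I*√3890735814/461)/21 - 396991) = √(2*I*√3890735814/9681 - 396991) = √(-396991 + 2*I*√3890735814/9681)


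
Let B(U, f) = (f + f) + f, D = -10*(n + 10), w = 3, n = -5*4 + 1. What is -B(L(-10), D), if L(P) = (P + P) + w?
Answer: -270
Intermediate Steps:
n = -19 (n = -20 + 1 = -19)
L(P) = 3 + 2*P (L(P) = (P + P) + 3 = 2*P + 3 = 3 + 2*P)
D = 90 (D = -10*(-19 + 10) = -10*(-9) = 90)
B(U, f) = 3*f (B(U, f) = 2*f + f = 3*f)
-B(L(-10), D) = -3*90 = -1*270 = -270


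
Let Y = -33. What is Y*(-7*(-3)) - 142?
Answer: -835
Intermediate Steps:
Y*(-7*(-3)) - 142 = -(-231)*(-3) - 142 = -33*21 - 142 = -693 - 142 = -835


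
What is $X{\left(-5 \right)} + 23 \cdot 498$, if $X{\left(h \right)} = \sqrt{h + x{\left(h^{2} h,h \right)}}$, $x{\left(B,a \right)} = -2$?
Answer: $11454 + i \sqrt{7} \approx 11454.0 + 2.6458 i$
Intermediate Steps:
$X{\left(h \right)} = \sqrt{-2 + h}$ ($X{\left(h \right)} = \sqrt{h - 2} = \sqrt{-2 + h}$)
$X{\left(-5 \right)} + 23 \cdot 498 = \sqrt{-2 - 5} + 23 \cdot 498 = \sqrt{-7} + 11454 = i \sqrt{7} + 11454 = 11454 + i \sqrt{7}$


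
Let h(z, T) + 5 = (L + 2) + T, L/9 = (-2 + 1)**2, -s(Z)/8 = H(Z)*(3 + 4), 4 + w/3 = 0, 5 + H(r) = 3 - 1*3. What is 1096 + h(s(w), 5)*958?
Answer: 11634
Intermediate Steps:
H(r) = -5 (H(r) = -5 + (3 - 1*3) = -5 + (3 - 3) = -5 + 0 = -5)
w = -12 (w = -12 + 3*0 = -12 + 0 = -12)
s(Z) = 280 (s(Z) = -(-40)*(3 + 4) = -(-40)*7 = -8*(-35) = 280)
L = 9 (L = 9*(-2 + 1)**2 = 9*(-1)**2 = 9*1 = 9)
h(z, T) = 6 + T (h(z, T) = -5 + ((9 + 2) + T) = -5 + (11 + T) = 6 + T)
1096 + h(s(w), 5)*958 = 1096 + (6 + 5)*958 = 1096 + 11*958 = 1096 + 10538 = 11634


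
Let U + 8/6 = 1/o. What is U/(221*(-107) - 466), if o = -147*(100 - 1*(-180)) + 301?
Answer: 163439/2955699201 ≈ 5.5296e-5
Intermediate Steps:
o = -40859 (o = -147*(100 + 180) + 301 = -147*280 + 301 = -41160 + 301 = -40859)
U = -163439/122577 (U = -4/3 + 1/(-40859) = -4/3 - 1/40859 = -163439/122577 ≈ -1.3334)
U/(221*(-107) - 466) = -163439/(122577*(221*(-107) - 466)) = -163439/(122577*(-23647 - 466)) = -163439/122577/(-24113) = -163439/122577*(-1/24113) = 163439/2955699201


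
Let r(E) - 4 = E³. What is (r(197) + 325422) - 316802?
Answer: 7653997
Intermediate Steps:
r(E) = 4 + E³
(r(197) + 325422) - 316802 = ((4 + 197³) + 325422) - 316802 = ((4 + 7645373) + 325422) - 316802 = (7645377 + 325422) - 316802 = 7970799 - 316802 = 7653997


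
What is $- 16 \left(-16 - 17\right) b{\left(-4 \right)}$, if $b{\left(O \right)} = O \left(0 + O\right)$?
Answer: $8448$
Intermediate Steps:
$b{\left(O \right)} = O^{2}$ ($b{\left(O \right)} = O O = O^{2}$)
$- 16 \left(-16 - 17\right) b{\left(-4 \right)} = - 16 \left(-16 - 17\right) \left(-4\right)^{2} = - 16 \left(-16 - 17\right) 16 = \left(-16\right) \left(-33\right) 16 = 528 \cdot 16 = 8448$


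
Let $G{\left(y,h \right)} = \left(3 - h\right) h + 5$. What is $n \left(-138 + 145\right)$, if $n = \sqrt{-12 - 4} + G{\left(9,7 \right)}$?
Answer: $-161 + 28 i \approx -161.0 + 28.0 i$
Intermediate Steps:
$G{\left(y,h \right)} = 5 + h \left(3 - h\right)$ ($G{\left(y,h \right)} = h \left(3 - h\right) + 5 = 5 + h \left(3 - h\right)$)
$n = -23 + 4 i$ ($n = \sqrt{-12 - 4} + \left(5 - 7^{2} + 3 \cdot 7\right) = \sqrt{-16} + \left(5 - 49 + 21\right) = 4 i + \left(5 - 49 + 21\right) = 4 i - 23 = -23 + 4 i \approx -23.0 + 4.0 i$)
$n \left(-138 + 145\right) = \left(-23 + 4 i\right) \left(-138 + 145\right) = \left(-23 + 4 i\right) 7 = -161 + 28 i$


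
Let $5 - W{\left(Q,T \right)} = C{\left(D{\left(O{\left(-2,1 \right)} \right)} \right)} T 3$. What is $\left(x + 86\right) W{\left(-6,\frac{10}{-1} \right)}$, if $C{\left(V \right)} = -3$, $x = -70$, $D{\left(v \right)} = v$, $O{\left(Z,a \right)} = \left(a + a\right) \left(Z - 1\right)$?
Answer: $-1360$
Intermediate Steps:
$O{\left(Z,a \right)} = 2 a \left(-1 + Z\right)$
$W{\left(Q,T \right)} = 5 + 9 T$ ($W{\left(Q,T \right)} = 5 - - 3 T 3 = 5 - - 9 T = 5 + 9 T$)
$\left(x + 86\right) W{\left(-6,\frac{10}{-1} \right)} = \left(-70 + 86\right) \left(5 + 9 \frac{10}{-1}\right) = 16 \left(5 + 9 \cdot 10 \left(-1\right)\right) = 16 \left(5 + 9 \left(-10\right)\right) = 16 \left(5 - 90\right) = 16 \left(-85\right) = -1360$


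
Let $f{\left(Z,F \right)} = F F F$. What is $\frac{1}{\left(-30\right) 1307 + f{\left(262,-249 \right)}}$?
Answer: $- \frac{1}{15477459} \approx -6.461 \cdot 10^{-8}$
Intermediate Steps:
$f{\left(Z,F \right)} = F^{3}$ ($f{\left(Z,F \right)} = F^{2} F = F^{3}$)
$\frac{1}{\left(-30\right) 1307 + f{\left(262,-249 \right)}} = \frac{1}{\left(-30\right) 1307 + \left(-249\right)^{3}} = \frac{1}{-39210 - 15438249} = \frac{1}{-15477459} = - \frac{1}{15477459}$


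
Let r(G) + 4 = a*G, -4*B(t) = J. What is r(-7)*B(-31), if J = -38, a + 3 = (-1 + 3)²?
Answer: -209/2 ≈ -104.50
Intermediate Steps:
a = 1 (a = -3 + (-1 + 3)² = -3 + 2² = -3 + 4 = 1)
B(t) = 19/2 (B(t) = -¼*(-38) = 19/2)
r(G) = -4 + G (r(G) = -4 + 1*G = -4 + G)
r(-7)*B(-31) = (-4 - 7)*(19/2) = -11*19/2 = -209/2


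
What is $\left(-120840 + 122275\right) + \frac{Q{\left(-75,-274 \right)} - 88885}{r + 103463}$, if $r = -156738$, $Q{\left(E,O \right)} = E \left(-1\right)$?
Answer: $\frac{15307687}{10655} \approx 1436.7$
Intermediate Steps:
$Q{\left(E,O \right)} = - E$
$\left(-120840 + 122275\right) + \frac{Q{\left(-75,-274 \right)} - 88885}{r + 103463} = \left(-120840 + 122275\right) + \frac{\left(-1\right) \left(-75\right) - 88885}{-156738 + 103463} = 1435 + \frac{75 - 88885}{-53275} = 1435 - - \frac{17762}{10655} = 1435 + \frac{17762}{10655} = \frac{15307687}{10655}$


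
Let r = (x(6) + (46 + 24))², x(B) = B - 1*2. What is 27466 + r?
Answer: 32942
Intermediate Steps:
x(B) = -2 + B (x(B) = B - 2 = -2 + B)
r = 5476 (r = ((-2 + 6) + (46 + 24))² = (4 + 70)² = 74² = 5476)
27466 + r = 27466 + 5476 = 32942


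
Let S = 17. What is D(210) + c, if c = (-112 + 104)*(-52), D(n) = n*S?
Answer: 3986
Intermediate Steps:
D(n) = 17*n (D(n) = n*17 = 17*n)
c = 416 (c = -8*(-52) = 416)
D(210) + c = 17*210 + 416 = 3570 + 416 = 3986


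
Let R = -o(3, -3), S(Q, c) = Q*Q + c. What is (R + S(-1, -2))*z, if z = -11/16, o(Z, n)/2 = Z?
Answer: 77/16 ≈ 4.8125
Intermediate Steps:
o(Z, n) = 2*Z
S(Q, c) = c + Q**2 (S(Q, c) = Q**2 + c = c + Q**2)
R = -6 (R = -2*3 = -1*6 = -6)
z = -11/16 (z = -11*1/16 = -11/16 ≈ -0.68750)
(R + S(-1, -2))*z = (-6 + (-2 + (-1)**2))*(-11/16) = (-6 + (-2 + 1))*(-11/16) = (-6 - 1)*(-11/16) = -7*(-11/16) = 77/16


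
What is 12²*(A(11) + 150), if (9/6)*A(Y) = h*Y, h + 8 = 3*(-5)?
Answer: -2688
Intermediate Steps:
h = -23 (h = -8 + 3*(-5) = -8 - 15 = -23)
A(Y) = -46*Y/3 (A(Y) = 2*(-23*Y)/3 = -46*Y/3)
12²*(A(11) + 150) = 12²*(-46/3*11 + 150) = 144*(-506/3 + 150) = 144*(-56/3) = -2688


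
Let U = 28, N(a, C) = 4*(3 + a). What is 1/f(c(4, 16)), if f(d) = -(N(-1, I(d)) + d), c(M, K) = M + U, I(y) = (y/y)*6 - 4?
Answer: -1/40 ≈ -0.025000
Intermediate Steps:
I(y) = 2 (I(y) = 1*6 - 4 = 6 - 4 = 2)
N(a, C) = 12 + 4*a
c(M, K) = 28 + M (c(M, K) = M + 28 = 28 + M)
f(d) = -8 - d (f(d) = -((12 + 4*(-1)) + d) = -((12 - 4) + d) = -(8 + d) = -8 - d)
1/f(c(4, 16)) = 1/(-8 - (28 + 4)) = 1/(-8 - 1*32) = 1/(-8 - 32) = 1/(-40) = -1/40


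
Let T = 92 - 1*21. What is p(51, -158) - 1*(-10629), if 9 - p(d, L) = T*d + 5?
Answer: 7012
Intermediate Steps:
T = 71 (T = 92 - 21 = 71)
p(d, L) = 4 - 71*d (p(d, L) = 9 - (71*d + 5) = 9 - (5 + 71*d) = 9 + (-5 - 71*d) = 4 - 71*d)
p(51, -158) - 1*(-10629) = (4 - 71*51) - 1*(-10629) = (4 - 3621) + 10629 = -3617 + 10629 = 7012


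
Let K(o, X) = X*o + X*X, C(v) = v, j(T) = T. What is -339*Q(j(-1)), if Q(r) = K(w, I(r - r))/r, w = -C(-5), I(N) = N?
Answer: 0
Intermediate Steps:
w = 5 (w = -1*(-5) = 5)
K(o, X) = X**2 + X*o (K(o, X) = X*o + X**2 = X**2 + X*o)
Q(r) = 0 (Q(r) = ((r - r)*((r - r) + 5))/r = (0*(0 + 5))/r = (0*5)/r = 0/r = 0)
-339*Q(j(-1)) = -339*0 = 0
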